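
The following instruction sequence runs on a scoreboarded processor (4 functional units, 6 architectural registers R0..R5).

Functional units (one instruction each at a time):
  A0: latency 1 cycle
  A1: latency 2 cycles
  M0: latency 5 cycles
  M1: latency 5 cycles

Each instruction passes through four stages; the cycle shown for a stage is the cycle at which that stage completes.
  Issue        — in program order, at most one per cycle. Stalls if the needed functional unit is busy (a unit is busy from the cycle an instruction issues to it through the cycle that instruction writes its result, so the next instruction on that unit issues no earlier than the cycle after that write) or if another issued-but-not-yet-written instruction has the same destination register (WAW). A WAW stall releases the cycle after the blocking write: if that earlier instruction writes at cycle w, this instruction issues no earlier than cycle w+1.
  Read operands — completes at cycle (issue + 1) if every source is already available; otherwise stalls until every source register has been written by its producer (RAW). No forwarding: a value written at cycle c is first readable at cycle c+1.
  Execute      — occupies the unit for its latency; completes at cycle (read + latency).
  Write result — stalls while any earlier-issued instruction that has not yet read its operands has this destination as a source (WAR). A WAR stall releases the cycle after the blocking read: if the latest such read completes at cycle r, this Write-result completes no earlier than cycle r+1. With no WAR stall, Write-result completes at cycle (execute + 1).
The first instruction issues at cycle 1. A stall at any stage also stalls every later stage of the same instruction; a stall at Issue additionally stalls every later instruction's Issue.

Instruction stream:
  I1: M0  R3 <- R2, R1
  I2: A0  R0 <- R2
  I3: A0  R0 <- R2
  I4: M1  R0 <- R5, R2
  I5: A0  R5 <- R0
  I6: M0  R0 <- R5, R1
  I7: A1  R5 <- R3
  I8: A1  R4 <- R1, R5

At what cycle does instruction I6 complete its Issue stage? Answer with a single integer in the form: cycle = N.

cycle = 18

c1: issue I1 (M0)
c2: I1 read-ops | issue I2 (A0)
c3: I2 read-ops
c4: I2 finished on A0
c5: I2→R0
c6: issue I3 (A0)
c7: I1 finished on M0 | I3 read-ops
c8: I1→R3 | I3 finished on A0
c9: I3→R0
c10: issue I4 (M1)
c11: I4 read-ops | issue I5 (A0)
c16: I4 finished on M1
c17: I4→R0
c18: I5 read-ops | issue I6 (M0)
c19: I5 finished on A0
c20: I5→R5
c21: I6 read-ops | issue I7 (A1)
c22: I7 read-ops
c24: I7 finished on A1
c25: I7→R5
c26: I6 finished on M0 | issue I8 (A1)
c27: I6→R0 | I8 read-ops
c29: I8 finished on A1
c30: I8→R4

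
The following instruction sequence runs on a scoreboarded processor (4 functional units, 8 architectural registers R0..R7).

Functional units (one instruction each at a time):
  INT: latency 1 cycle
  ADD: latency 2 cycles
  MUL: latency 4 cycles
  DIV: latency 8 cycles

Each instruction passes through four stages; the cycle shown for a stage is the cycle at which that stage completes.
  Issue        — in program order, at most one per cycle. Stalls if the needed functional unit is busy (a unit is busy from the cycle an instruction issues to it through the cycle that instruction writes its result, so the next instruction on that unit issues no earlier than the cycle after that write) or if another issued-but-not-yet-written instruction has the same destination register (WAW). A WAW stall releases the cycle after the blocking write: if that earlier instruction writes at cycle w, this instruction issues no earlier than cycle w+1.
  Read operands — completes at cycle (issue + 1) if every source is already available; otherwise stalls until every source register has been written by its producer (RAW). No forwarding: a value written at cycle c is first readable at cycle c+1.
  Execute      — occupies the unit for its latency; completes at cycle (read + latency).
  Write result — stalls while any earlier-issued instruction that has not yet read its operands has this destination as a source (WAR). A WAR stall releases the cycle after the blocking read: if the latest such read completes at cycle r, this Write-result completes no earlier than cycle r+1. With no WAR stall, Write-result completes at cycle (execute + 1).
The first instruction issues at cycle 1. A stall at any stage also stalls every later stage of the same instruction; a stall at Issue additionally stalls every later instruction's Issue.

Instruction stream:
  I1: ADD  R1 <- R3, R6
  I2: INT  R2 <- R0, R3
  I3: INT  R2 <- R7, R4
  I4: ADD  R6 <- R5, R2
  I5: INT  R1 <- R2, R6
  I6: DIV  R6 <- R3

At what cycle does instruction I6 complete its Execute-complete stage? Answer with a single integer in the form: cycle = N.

cycle = 23

I1  is:1  ro:2  ex:4  wr:5
I2  is:2  ro:3  ex:4  wr:5
I3  is:6  ro:7  ex:8  wr:9  — struct: INT busy until I2 writes@5
I4  is:7  ro:10  ex:12  wr:13  — RAW R2: wait I3 write@9
I5  is:10  ro:14  ex:15  wr:16  — struct: INT busy until I3 writes@9, RAW R6: wait I4 write@13
I6  is:14  ro:15  ex:23  wr:24  — WAW R6: wait I4 write@13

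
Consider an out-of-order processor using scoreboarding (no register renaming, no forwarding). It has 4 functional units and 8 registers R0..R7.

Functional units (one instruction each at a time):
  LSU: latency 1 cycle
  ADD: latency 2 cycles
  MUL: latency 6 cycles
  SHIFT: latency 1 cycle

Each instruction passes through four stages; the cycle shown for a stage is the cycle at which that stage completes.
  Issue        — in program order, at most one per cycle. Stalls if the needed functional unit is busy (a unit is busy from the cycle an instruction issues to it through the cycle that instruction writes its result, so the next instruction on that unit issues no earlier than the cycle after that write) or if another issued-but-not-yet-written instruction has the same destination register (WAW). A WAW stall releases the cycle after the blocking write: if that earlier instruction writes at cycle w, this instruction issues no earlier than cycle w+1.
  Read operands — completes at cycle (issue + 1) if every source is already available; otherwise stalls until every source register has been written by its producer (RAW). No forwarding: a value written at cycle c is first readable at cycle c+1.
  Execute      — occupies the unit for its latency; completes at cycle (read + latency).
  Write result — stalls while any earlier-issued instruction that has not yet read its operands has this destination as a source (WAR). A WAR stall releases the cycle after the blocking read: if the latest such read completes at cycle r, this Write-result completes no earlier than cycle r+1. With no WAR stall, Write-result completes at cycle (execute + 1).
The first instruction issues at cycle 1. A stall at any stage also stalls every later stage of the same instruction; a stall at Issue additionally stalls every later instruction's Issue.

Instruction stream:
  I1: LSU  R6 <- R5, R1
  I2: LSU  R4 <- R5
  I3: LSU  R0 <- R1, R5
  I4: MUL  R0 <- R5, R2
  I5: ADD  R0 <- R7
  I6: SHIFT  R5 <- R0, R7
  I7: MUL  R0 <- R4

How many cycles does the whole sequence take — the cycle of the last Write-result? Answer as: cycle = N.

cycle = 35

t=1  issue I1 (LSU)
t=2  I1 read-ops
t=3  I1 finished on LSU
t=4  I1→R6
t=5  issue I2 (LSU)
t=6  I2 read-ops
t=7  I2 finished on LSU
t=8  I2→R4
t=9  issue I3 (LSU)
t=10  I3 read-ops
t=11  I3 finished on LSU
t=12  I3→R0
t=13  issue I4 (MUL)
t=14  I4 read-ops
t=20  I4 finished on MUL
t=21  I4→R0
t=22  issue I5 (ADD)
t=23  I5 read-ops; issue I6 (SHIFT)
t=25  I5 finished on ADD
t=26  I5→R0
t=27  I6 read-ops; issue I7 (MUL)
t=28  I6 finished on SHIFT; I7 read-ops
t=29  I6→R5
t=34  I7 finished on MUL
t=35  I7→R0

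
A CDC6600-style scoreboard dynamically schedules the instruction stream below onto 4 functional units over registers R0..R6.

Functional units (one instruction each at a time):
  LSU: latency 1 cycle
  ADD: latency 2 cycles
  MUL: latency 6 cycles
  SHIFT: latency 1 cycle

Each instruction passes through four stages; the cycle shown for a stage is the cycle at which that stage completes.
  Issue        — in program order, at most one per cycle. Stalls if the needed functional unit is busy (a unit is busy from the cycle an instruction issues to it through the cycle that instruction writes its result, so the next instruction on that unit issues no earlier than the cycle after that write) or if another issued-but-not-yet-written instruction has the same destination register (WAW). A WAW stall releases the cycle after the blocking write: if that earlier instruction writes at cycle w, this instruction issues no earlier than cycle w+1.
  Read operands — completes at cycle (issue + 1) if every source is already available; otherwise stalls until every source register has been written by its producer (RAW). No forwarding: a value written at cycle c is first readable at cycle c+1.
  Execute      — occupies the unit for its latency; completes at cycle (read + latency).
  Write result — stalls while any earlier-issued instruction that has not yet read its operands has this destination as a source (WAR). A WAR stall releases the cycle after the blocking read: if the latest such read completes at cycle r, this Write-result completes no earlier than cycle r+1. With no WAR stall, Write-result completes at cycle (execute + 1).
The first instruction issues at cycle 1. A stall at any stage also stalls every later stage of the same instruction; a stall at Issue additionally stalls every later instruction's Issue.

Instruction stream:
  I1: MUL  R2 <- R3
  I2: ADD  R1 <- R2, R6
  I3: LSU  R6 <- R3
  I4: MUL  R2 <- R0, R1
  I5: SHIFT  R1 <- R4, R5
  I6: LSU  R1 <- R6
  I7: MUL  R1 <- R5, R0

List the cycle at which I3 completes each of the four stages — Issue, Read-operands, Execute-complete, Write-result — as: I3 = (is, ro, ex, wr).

I3 = (3, 4, 5, 11)

1) issue 1, read 2, done 8, write 9
2) issue 2, read 10, done 12, write 13  <RAW R2: wait I1 write@9>
3) issue 3, read 4, done 5, write 11  <WAR R6: wait I2 read@10>
4) issue 10, read 14, done 20, write 21  <struct: MUL busy until I1 writes@9 / RAW R1: wait I2 write@13>
5) issue 14, read 15, done 16, write 17  <WAW R1: wait I2 write@13>
6) issue 18, read 19, done 20, write 21  <WAW R1: wait I5 write@17>
7) issue 22, read 23, done 29, write 30  <WAW R1: wait I6 write@21>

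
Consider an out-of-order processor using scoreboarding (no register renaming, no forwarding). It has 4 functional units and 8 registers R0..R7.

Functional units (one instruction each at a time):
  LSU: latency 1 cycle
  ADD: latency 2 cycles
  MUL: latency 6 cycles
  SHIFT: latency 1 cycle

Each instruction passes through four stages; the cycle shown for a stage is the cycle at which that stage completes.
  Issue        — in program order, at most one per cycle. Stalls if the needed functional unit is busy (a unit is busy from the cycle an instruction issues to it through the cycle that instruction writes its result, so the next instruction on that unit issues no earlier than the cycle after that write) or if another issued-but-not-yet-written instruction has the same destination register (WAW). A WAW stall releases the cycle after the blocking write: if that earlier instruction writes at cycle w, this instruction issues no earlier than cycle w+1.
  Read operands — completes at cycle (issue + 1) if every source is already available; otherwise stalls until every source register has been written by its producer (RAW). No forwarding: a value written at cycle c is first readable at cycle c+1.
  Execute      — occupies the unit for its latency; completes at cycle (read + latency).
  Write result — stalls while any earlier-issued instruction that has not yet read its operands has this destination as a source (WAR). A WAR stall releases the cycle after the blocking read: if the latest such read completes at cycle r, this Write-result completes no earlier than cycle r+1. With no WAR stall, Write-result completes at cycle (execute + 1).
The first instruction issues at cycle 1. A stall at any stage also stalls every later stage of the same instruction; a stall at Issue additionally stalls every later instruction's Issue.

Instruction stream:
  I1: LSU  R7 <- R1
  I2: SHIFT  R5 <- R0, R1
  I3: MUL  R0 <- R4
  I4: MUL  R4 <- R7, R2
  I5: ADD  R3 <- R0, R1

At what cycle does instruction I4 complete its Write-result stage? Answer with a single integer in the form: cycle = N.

[I1] 1/2/3/4
[I2] 2/3/4/5
[I3] 3/4/10/11
[I4] 12/13/19/20  (struct: MUL busy until I3 writes@11)
[I5] 13/14/16/17

cycle = 20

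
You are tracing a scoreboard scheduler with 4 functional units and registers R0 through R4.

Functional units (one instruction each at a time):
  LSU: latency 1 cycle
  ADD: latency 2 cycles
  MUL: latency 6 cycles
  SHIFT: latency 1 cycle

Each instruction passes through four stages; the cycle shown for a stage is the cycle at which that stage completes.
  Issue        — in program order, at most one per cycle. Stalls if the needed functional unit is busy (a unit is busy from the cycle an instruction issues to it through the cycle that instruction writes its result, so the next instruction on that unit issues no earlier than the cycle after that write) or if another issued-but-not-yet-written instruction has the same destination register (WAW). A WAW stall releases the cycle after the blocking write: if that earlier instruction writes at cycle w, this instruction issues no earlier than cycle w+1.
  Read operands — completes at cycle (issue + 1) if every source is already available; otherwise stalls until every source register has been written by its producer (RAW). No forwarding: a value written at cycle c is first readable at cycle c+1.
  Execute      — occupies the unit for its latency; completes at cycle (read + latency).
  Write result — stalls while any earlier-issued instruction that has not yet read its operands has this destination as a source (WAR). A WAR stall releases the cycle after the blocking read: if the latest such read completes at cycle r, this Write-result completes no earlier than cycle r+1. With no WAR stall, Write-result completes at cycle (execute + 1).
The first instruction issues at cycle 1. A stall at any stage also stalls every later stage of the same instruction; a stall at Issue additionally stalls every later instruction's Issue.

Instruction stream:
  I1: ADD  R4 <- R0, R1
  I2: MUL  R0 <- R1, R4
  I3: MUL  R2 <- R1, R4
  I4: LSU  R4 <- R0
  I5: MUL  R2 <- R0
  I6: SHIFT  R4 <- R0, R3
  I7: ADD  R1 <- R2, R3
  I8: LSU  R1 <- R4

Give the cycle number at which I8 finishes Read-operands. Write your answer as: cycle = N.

[1] I1→ADD
[2] I1 RO; I2→MUL
[4] I1 EX
[5] I1 WR R4
[6] I2 RO
[12] I2 EX
[13] I2 WR R0
[14] I3→MUL
[15] I3 RO; I4→LSU
[16] I4 RO
[17] I4 EX
[18] I4 WR R4
[21] I3 EX
[22] I3 WR R2
[23] I5→MUL
[24] I5 RO; I6→SHIFT
[25] I6 RO; I7→ADD
[26] I6 EX
[27] I6 WR R4
[30] I5 EX
[31] I5 WR R2
[32] I7 RO
[34] I7 EX
[35] I7 WR R1
[36] I8→LSU
[37] I8 RO
[38] I8 EX
[39] I8 WR R1

cycle = 37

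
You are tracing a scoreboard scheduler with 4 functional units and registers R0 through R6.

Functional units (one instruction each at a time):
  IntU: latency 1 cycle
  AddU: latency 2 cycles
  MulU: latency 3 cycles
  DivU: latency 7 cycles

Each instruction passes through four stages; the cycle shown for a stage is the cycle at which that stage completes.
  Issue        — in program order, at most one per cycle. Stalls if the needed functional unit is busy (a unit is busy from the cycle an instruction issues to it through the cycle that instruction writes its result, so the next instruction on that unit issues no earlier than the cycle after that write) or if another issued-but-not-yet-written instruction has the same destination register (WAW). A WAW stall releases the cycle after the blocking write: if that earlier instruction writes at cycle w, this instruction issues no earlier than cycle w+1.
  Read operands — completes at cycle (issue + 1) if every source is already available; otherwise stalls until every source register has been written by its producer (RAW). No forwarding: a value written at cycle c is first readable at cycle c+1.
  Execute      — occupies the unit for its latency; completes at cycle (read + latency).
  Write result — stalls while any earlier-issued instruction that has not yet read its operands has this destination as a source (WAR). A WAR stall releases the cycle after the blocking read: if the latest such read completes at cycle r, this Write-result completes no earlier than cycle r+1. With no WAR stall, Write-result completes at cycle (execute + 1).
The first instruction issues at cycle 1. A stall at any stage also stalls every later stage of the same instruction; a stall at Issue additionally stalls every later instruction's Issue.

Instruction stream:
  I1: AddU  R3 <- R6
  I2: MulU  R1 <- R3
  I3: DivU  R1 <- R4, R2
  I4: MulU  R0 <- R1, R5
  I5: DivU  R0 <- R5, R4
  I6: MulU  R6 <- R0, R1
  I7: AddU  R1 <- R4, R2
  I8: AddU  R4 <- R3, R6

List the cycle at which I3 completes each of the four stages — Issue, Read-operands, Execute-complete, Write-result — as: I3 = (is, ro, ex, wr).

1) issue 1, read 2, done 4, write 5
2) issue 2, read 6, done 9, write 10  <RAW R3: wait I1 write@5>
3) issue 11, read 12, done 19, write 20  <WAW R1: wait I2 write@10>
4) issue 12, read 21, done 24, write 25  <RAW R1: wait I3 write@20>
5) issue 26, read 27, done 34, write 35  <WAW R0: wait I4 write@25>
6) issue 27, read 36, done 39, write 40  <RAW R0: wait I5 write@35>
7) issue 28, read 29, done 31, write 37  <WAR R1: wait I6 read@36>
8) issue 38, read 41, done 43, write 44  <struct: AddU busy until I7 writes@37 / RAW R6: wait I6 write@40>

I3 = (11, 12, 19, 20)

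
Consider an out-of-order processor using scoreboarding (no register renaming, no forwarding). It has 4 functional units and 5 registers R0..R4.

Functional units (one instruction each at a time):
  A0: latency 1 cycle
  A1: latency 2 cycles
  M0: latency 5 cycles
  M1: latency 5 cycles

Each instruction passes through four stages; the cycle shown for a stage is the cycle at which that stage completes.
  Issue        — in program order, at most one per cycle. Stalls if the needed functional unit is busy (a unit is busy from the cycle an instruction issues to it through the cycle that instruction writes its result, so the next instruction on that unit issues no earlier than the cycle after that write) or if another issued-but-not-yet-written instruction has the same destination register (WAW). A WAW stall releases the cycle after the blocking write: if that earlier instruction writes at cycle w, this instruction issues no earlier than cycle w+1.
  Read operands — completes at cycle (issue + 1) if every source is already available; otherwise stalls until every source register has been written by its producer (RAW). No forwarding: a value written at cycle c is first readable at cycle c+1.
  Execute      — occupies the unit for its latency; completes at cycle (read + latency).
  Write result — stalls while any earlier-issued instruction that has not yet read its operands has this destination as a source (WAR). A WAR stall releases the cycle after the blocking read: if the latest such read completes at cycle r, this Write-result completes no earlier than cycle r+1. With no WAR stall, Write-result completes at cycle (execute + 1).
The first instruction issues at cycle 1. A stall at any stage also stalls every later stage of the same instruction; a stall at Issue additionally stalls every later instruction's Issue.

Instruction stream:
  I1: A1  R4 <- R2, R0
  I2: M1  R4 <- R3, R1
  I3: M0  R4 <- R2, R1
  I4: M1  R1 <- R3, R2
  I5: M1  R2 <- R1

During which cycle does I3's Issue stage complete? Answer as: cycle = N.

cycle = 14

I1 -> (1, 2, 4, 5)
I2 -> (6, 7, 12, 13)  // WAW R4: wait I1 write@5
I3 -> (14, 15, 20, 21)  // WAW R4: wait I2 write@13
I4 -> (15, 16, 21, 22)
I5 -> (23, 24, 29, 30)  // struct: M1 busy until I4 writes@22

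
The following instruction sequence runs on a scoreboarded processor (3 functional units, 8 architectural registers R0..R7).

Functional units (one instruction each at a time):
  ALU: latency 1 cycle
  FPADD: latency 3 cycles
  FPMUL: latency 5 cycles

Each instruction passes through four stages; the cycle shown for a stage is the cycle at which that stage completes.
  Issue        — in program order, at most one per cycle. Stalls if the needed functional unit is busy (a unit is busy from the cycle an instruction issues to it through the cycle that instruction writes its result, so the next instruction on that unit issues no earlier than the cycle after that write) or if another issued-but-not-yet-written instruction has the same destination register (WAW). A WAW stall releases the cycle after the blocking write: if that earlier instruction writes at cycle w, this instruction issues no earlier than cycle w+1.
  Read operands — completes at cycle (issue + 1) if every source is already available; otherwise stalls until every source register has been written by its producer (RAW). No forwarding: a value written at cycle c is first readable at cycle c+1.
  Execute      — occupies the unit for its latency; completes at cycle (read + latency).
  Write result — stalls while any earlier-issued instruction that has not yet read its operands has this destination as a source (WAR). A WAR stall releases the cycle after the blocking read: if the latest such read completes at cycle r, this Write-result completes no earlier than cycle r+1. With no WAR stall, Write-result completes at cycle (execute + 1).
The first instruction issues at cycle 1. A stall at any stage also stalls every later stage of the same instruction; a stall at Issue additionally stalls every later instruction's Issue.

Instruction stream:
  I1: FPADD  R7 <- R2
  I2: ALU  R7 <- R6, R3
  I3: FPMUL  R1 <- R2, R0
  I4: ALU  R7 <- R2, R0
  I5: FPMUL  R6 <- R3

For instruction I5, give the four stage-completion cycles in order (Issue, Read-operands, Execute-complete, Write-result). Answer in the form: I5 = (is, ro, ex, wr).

cycle 1: issue I1 (FPADD)
cycle 2: I1 read-ops
cycle 5: I1 finished on FPADD
cycle 6: I1→R7
cycle 7: issue I2 (ALU)
cycle 8: I2 read-ops, issue I3 (FPMUL)
cycle 9: I2 finished on ALU, I3 read-ops
cycle 10: I2→R7
cycle 11: issue I4 (ALU)
cycle 12: I4 read-ops
cycle 13: I4 finished on ALU
cycle 14: I3 finished on FPMUL, I4→R7
cycle 15: I3→R1
cycle 16: issue I5 (FPMUL)
cycle 17: I5 read-ops
cycle 22: I5 finished on FPMUL
cycle 23: I5→R6

I5 = (16, 17, 22, 23)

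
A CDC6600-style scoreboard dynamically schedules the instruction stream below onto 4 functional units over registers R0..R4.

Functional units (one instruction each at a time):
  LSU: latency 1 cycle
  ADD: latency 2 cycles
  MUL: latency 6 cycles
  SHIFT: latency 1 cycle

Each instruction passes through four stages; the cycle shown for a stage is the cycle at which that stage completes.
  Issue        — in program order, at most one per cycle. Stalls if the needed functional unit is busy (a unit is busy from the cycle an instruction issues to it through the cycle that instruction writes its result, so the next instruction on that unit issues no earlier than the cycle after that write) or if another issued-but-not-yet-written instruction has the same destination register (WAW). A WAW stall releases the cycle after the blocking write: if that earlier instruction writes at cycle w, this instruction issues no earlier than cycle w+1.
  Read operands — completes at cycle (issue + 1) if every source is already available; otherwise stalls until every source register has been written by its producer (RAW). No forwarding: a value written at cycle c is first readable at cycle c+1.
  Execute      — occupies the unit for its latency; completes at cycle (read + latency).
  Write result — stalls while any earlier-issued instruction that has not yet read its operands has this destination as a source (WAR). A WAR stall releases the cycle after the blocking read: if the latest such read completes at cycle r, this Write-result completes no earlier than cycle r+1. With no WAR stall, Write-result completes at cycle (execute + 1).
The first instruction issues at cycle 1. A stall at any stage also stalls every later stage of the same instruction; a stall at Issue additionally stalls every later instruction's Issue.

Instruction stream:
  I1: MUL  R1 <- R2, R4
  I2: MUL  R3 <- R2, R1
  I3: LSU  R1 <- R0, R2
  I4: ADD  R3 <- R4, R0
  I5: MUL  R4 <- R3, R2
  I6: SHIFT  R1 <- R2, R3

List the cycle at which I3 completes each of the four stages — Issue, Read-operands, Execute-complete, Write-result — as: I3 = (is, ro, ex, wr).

I3 = (11, 12, 13, 14)

[1] issue I1 (MUL)
[2] I1 read-ops
[8] I1 finished on MUL
[9] I1→R1
[10] issue I2 (MUL)
[11] I2 read-ops, issue I3 (LSU)
[12] I3 read-ops
[13] I3 finished on LSU
[14] I3→R1
[17] I2 finished on MUL
[18] I2→R3
[19] issue I4 (ADD)
[20] I4 read-ops, issue I5 (MUL)
[21] issue I6 (SHIFT)
[22] I4 finished on ADD
[23] I4→R3
[24] I5 read-ops, I6 read-ops
[25] I6 finished on SHIFT
[26] I6→R1
[30] I5 finished on MUL
[31] I5→R4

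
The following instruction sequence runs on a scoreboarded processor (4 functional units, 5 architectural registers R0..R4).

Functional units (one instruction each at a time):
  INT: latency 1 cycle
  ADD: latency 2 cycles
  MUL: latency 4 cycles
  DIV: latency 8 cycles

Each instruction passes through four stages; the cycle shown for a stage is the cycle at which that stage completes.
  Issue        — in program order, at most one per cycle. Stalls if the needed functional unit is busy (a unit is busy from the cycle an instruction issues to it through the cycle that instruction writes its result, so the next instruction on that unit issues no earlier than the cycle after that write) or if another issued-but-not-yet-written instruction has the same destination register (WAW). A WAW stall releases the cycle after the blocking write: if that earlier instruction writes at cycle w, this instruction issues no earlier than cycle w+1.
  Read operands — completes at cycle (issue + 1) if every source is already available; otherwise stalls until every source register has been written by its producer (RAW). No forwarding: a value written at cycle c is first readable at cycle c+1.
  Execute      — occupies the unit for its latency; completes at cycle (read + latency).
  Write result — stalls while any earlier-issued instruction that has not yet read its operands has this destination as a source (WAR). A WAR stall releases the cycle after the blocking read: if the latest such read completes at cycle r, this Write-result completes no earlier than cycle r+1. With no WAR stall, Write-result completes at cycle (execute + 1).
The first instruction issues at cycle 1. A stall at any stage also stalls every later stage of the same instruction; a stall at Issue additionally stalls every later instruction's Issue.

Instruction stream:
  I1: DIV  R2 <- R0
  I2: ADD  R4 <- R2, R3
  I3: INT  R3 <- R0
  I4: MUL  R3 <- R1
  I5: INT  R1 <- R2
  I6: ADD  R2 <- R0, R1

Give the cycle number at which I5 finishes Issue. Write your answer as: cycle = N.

  I1 | 1 | 2 | 10 | 11
  I2 | 2 | 12 | 14 | 15   RAW R2: wait I1 write@11
  I3 | 3 | 4 | 5 | 13   WAR R3: wait I2 read@12
  I4 | 14 | 15 | 19 | 20   WAW R3: wait I3 write@13
  I5 | 15 | 16 | 17 | 18
  I6 | 16 | 19 | 21 | 22   RAW R1: wait I5 write@18

cycle = 15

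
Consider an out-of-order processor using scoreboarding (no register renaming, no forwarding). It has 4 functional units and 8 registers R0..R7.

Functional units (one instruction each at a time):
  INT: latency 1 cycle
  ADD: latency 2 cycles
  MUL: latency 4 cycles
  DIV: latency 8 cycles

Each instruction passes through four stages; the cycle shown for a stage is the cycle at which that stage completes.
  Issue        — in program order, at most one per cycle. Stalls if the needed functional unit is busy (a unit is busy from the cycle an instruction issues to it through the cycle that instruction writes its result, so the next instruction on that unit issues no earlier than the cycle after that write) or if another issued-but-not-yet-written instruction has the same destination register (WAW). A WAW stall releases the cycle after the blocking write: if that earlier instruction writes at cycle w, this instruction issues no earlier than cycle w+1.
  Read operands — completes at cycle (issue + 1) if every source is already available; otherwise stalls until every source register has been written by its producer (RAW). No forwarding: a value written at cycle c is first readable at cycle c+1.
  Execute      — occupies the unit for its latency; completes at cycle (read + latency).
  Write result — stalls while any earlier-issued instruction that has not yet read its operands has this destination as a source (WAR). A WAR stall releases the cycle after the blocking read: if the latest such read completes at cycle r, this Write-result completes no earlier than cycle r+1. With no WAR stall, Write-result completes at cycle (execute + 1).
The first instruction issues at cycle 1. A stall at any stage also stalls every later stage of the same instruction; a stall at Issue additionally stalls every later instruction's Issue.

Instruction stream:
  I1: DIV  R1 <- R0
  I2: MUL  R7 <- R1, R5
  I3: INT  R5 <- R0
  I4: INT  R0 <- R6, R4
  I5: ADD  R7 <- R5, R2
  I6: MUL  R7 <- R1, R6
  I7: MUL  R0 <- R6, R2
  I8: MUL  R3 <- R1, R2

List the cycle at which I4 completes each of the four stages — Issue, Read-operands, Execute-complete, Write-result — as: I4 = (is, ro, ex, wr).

  I1 | 1 | 2 | 10 | 11
  I2 | 2 | 12 | 16 | 17   RAW R1: wait I1 write@11
  I3 | 3 | 4 | 5 | 13   WAR R5: wait I2 read@12
  I4 | 14 | 15 | 16 | 17   struct: INT busy until I3 writes@13
  I5 | 18 | 19 | 21 | 22   WAW R7: wait I2 write@17
  I6 | 23 | 24 | 28 | 29   WAW R7: wait I5 write@22
  I7 | 30 | 31 | 35 | 36   struct: MUL busy until I6 writes@29
  I8 | 37 | 38 | 42 | 43   struct: MUL busy until I7 writes@36

I4 = (14, 15, 16, 17)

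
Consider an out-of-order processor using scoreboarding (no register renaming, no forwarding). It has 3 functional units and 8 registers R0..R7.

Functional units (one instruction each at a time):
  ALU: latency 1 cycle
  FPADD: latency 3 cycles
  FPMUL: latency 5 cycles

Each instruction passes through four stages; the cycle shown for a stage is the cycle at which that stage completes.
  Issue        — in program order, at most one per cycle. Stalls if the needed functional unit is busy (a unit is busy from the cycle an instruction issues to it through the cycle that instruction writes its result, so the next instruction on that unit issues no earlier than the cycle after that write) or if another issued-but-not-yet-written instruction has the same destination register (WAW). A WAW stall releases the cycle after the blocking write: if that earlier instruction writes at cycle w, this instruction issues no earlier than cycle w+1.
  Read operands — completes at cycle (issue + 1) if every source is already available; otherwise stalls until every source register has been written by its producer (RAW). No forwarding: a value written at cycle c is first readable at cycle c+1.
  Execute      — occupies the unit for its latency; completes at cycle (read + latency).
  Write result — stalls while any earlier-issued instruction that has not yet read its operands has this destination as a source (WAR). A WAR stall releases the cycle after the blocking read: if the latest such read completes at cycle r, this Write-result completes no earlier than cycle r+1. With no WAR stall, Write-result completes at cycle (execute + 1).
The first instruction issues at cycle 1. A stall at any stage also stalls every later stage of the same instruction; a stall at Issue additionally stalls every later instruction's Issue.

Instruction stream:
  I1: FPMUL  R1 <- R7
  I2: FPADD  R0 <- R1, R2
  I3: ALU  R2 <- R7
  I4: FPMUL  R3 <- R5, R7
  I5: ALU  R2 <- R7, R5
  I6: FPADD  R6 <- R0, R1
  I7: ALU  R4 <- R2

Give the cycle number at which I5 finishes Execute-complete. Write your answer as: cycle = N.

I1  is:1  ro:2  ex:7  wr:8
I2  is:2  ro:9  ex:12  wr:13  — RAW R1: wait I1 write@8
I3  is:3  ro:4  ex:5  wr:10  — WAR R2: wait I2 read@9
I4  is:9  ro:10  ex:15  wr:16  — struct: FPMUL busy until I1 writes@8
I5  is:11  ro:12  ex:13  wr:14  — struct: ALU busy until I3 writes@10
I6  is:14  ro:15  ex:18  wr:19  — struct: FPADD busy until I2 writes@13
I7  is:15  ro:16  ex:17  wr:18

cycle = 13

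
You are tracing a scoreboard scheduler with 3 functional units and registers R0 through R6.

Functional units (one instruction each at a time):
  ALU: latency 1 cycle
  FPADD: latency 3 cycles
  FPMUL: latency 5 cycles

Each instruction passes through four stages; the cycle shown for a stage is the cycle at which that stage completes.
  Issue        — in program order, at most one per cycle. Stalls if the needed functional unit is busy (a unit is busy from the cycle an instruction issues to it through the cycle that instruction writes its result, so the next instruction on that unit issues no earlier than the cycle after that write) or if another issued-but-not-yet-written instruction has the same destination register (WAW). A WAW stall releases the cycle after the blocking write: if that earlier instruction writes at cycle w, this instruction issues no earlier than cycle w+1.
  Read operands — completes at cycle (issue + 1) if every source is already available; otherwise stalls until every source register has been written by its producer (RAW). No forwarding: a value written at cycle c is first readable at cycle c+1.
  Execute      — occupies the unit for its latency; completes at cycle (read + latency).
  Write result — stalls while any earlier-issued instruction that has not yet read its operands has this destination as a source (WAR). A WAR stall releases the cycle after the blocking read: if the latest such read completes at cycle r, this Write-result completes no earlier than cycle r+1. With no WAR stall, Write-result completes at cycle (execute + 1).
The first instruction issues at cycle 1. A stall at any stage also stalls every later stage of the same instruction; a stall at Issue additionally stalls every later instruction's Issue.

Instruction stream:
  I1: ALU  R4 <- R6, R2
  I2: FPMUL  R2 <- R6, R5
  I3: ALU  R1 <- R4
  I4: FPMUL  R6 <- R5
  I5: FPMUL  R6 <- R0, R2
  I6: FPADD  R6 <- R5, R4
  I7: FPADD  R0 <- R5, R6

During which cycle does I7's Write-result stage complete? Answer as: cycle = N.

cycle = 37

  I1 | 1 | 2 | 3 | 4
  I2 | 2 | 3 | 8 | 9
  I3 | 5 | 6 | 7 | 8   struct: ALU busy until I1 writes@4
  I4 | 10 | 11 | 16 | 17   struct: FPMUL busy until I2 writes@9
  I5 | 18 | 19 | 24 | 25   struct: FPMUL busy until I4 writes@17
  I6 | 26 | 27 | 30 | 31   WAW R6: wait I5 write@25
  I7 | 32 | 33 | 36 | 37   struct: FPADD busy until I6 writes@31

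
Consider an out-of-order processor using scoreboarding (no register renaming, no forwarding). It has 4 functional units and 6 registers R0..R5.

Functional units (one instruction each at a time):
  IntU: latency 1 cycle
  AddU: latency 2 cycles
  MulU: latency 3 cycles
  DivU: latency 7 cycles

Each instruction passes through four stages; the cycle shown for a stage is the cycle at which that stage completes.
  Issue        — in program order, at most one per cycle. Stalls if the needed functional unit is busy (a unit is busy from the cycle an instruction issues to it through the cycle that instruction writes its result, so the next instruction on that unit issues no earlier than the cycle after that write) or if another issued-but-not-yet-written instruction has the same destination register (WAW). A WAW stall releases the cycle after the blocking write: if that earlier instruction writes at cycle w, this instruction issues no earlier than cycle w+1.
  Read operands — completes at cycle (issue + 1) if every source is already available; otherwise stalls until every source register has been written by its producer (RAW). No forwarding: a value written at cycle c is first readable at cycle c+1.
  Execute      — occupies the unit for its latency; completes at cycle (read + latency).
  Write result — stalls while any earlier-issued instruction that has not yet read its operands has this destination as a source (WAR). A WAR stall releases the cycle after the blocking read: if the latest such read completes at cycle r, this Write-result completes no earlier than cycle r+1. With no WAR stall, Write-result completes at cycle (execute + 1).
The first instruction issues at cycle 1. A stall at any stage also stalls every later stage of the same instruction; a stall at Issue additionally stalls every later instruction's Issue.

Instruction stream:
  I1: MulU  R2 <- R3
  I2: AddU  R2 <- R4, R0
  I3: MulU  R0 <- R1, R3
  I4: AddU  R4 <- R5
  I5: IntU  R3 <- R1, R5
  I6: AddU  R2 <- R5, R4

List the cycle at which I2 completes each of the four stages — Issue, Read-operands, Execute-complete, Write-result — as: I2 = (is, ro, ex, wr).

cycle 1: I1 issues→MulU
cycle 2: I1 reads
cycle 5: I1 exec-done
cycle 6: I1 writes R2
cycle 7: I2 issues→AddU
cycle 8: I2 reads, I3 issues→MulU
cycle 9: I3 reads
cycle 10: I2 exec-done
cycle 11: I2 writes R2
cycle 12: I3 exec-done, I4 issues→AddU
cycle 13: I3 writes R0, I4 reads, I5 issues→IntU
cycle 14: I5 reads
cycle 15: I4 exec-done, I5 exec-done
cycle 16: I4 writes R4, I5 writes R3
cycle 17: I6 issues→AddU
cycle 18: I6 reads
cycle 20: I6 exec-done
cycle 21: I6 writes R2

I2 = (7, 8, 10, 11)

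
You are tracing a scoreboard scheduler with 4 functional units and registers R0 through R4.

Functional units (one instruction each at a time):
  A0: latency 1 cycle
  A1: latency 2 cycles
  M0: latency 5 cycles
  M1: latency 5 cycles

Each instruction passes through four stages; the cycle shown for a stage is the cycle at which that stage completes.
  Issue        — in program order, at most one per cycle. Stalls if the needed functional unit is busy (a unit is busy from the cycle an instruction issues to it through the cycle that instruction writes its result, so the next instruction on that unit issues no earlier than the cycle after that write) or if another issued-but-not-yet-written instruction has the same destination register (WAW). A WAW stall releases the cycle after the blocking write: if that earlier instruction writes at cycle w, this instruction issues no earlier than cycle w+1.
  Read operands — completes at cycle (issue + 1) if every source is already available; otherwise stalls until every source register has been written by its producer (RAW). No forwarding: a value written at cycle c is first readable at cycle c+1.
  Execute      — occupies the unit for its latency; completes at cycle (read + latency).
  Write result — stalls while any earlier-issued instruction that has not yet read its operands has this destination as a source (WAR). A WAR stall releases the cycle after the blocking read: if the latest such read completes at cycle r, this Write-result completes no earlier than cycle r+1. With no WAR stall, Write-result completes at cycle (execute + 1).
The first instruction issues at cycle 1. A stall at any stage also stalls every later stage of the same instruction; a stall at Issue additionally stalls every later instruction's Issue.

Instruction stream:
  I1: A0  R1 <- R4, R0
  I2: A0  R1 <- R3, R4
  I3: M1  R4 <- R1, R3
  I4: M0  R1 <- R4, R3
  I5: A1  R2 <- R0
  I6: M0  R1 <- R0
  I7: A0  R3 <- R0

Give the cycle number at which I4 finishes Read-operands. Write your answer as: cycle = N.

cycle = 16

c1: I1 dispatched to A0
c2: I1 operands ready
c3: I1 complete
c4: R1←I1
c5: I2 dispatched to A0
c6: I2 operands ready; I3 dispatched to M1
c7: I2 complete
c8: R1←I2
c9: I3 operands ready; I4 dispatched to M0
c10: I5 dispatched to A1
c11: I5 operands ready
c13: I5 complete
c14: I3 complete; R2←I5
c15: R4←I3
c16: I4 operands ready
c21: I4 complete
c22: R1←I4
c23: I6 dispatched to M0
c24: I6 operands ready; I7 dispatched to A0
c25: I7 operands ready
c26: I7 complete
c27: R3←I7
c29: I6 complete
c30: R1←I6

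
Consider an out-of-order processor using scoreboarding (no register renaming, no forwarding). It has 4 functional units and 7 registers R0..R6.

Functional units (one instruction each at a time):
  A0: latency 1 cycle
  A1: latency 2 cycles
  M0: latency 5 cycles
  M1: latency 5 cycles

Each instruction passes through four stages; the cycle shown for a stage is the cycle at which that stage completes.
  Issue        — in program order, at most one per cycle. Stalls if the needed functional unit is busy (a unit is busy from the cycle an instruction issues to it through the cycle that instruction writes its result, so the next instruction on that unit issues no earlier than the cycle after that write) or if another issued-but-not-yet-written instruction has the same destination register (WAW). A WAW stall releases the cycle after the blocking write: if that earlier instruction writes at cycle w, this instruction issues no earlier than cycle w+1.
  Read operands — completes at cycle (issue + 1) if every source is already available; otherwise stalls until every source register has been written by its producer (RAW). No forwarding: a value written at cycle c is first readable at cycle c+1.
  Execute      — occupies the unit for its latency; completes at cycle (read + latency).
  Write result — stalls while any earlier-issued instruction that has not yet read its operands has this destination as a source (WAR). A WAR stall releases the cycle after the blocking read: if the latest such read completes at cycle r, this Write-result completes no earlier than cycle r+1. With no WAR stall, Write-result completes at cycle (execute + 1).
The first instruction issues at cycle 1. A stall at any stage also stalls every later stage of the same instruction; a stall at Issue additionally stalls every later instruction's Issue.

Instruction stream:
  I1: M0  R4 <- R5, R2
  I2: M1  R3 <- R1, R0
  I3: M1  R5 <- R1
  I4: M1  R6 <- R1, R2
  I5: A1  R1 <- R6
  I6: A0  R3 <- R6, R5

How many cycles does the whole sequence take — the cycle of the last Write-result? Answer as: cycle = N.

c1: I1 dispatched to M0
c2: I1 operands ready · I2 dispatched to M1
c3: I2 operands ready
c7: I1 complete
c8: R4←I1 · I2 complete
c9: R3←I2
c10: I3 dispatched to M1
c11: I3 operands ready
c16: I3 complete
c17: R5←I3
c18: I4 dispatched to M1
c19: I4 operands ready · I5 dispatched to A1
c20: I6 dispatched to A0
c24: I4 complete
c25: R6←I4
c26: I5 operands ready · I6 operands ready
c27: I6 complete
c28: I5 complete · R3←I6
c29: R1←I5

cycle = 29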